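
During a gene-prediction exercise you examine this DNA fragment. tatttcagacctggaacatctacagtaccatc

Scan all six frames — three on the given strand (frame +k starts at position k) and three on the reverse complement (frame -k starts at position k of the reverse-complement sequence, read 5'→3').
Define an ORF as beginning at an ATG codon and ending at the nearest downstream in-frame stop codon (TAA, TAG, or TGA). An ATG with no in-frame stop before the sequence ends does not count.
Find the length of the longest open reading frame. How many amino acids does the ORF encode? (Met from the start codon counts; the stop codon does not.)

4

Reverse complement (5'→3'): GATGGTACTGTAGATGTTCCAGGTCTGAAATA
Frame +1: TAT TTC AGA CCT GGA ACA TCT ACA GTA CCA — no ATG→stop ORF.
Frame +2: ATT TCA GAC CTG GAA CAT CTA CAG TAC CAT — no ATG→stop ORF.
Frame +3: TTT CAG ACC TGG AAC ATC TAC AGT ACC ATC — no ATG→stop ORF.
Frame -1: GAT GGT ACT GTA GAT GTT CCA GGT CTG AAA — no ATG→stop ORF.
Frame -2: ATG GTA CTG TAG ATG TTC CAG GTC TGA AAT — ATG at 2, stop TAG at 11 → 12 nt; ATG at 14, stop TGA at 26 → 15 nt.
Frame -3: TGG TAC TGT AGA TGT TCC AGG TCT GAA ATA — no ATG→stop ORF.
Longest: frame -2, positions 14–28, 15 nt = 5 codons = 4 aa. → 4 amino acids.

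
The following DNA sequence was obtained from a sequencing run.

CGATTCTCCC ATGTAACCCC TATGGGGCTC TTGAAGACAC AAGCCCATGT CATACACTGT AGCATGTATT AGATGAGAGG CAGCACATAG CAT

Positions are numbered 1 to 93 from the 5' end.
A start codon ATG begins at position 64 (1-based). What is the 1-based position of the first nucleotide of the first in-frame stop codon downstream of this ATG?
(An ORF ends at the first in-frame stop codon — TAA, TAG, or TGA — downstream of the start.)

Codons from position 64: ATG (64–66), TAT (67–69), TAG (70–72).
TAG is a stop codon; it begins at position 70.

70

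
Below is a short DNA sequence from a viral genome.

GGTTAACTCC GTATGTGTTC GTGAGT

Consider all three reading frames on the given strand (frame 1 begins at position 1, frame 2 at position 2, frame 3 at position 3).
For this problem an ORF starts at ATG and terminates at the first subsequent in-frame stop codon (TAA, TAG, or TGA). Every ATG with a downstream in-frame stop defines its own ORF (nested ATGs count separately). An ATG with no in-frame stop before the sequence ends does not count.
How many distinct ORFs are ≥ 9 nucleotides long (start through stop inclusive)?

1

Frame 1: GGT TAA CTC CGT ATG TGT TCG TGA — ATG at 13, stop TGA at 22 → 12 nt.
Frame 2: GTT AAC TCC GTA TGT GTT CGT GAG — no ATG→stop ORF.
Frame 3: TTA ACT CCG TAT GTG TTC GTG AGT — no ATG→stop ORF.
ORFs ≥ 9 nucleotides: frame 1 13–24 (12 nucleotides). Count = 1.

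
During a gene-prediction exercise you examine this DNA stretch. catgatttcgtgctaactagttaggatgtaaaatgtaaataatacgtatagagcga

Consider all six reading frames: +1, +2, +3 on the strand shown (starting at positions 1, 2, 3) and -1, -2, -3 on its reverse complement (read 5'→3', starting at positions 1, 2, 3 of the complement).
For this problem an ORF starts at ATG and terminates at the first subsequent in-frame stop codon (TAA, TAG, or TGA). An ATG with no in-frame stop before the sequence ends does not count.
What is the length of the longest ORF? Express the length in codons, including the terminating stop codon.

5

Reverse complement (5'→3'): TCGCTCTATACGTATTATTTACATTTTACATCCTAACTAGTTAGCACGAAATCATG
Frame +1: CAT GAT TTC GTG CTA ACT AGT TAG GAT GTA AAA TGT AAA TAA TAC GTA TAG AGC — no ATG→stop ORF.
Frame +2: ATG ATT TCG TGC TAA CTA GTT AGG ATG TAA AAT GTA AAT AAT ACG TAT AGA GCG — ATG at 2, stop TAA at 14 → 15 nt; ATG at 26, stop TAA at 29 → 6 nt.
Frame +3: TGA TTT CGT GCT AAC TAG TTA GGA TGT AAA ATG TAA ATA ATA CGT ATA GAG CGA — ATG at 33, stop TAA at 36 → 6 nt.
Frame -1: TCG CTC TAT ACG TAT TAT TTA CAT TTT ACA TCC TAA CTA GTT AGC ACG AAA TCA — no ATG→stop ORF.
Frame -2: CGC TCT ATA CGT ATT ATT TAC ATT TTA CAT CCT AAC TAG TTA GCA CGA AAT CAT — no ATG→stop ORF.
Frame -3: GCT CTA TAC GTA TTA TTT ACA TTT TAC ATC CTA ACT AGT TAG CAC GAA ATC ATG — no ATG→stop ORF.
Longest: frame +2, positions 2–16, 15 nt = 5 codons = 4 aa. → 5 codons.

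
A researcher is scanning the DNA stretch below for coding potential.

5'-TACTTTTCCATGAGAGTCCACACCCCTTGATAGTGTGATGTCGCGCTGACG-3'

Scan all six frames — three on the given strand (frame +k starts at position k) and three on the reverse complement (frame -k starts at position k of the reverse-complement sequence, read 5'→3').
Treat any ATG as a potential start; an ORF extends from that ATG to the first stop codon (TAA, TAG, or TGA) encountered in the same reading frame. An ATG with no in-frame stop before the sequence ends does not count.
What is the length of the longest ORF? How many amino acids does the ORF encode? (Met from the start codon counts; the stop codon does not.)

Reverse complement (5'→3'): CGTCAGCGCGACATCACACTATCAAGGGGTGTGGACTCTCATGGAAAAGTA
Frame +1: TAC TTT TCC ATG AGA GTC CAC ACC CCT TGA TAG TGT GAT GTC GCG CTG ACG — ATG at 10, stop TGA at 28 → 21 nt.
Frame +2: ACT TTT CCA TGA GAG TCC ACA CCC CTT GAT AGT GTG ATG TCG CGC TGA — ATG at 38, stop TGA at 47 → 12 nt.
Frame +3: CTT TTC CAT GAG AGT CCA CAC CCC TTG ATA GTG TGA TGT CGC GCT GAC — no ATG→stop ORF.
Frame -1: CGT CAG CGC GAC ATC ACA CTA TCA AGG GGT GTG GAC TCT CAT GGA AAA GTA — no ATG→stop ORF.
Frame -2: GTC AGC GCG ACA TCA CAC TAT CAA GGG GTG TGG ACT CTC ATG GAA AAG — no ATG→stop ORF.
Frame -3: TCA GCG CGA CAT CAC ACT ATC AAG GGG TGT GGA CTC TCA TGG AAA AGT — no ATG→stop ORF.
Longest: frame +1, positions 10–30, 21 nt = 7 codons = 6 aa. → 6 amino acids.

6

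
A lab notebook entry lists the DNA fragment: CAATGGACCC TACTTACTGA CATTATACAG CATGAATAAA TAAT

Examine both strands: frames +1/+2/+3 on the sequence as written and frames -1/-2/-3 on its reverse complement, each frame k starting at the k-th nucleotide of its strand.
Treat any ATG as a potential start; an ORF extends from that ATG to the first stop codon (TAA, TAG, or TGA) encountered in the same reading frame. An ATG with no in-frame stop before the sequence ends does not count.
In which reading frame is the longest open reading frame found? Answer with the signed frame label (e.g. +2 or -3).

-3

Reverse complement (5'→3'): ATTATTTATTCATGCTGTATAATGTCAGTAAGTAGGGTCCATTG
Frame +1: CAA TGG ACC CTA CTT ACT GAC ATT ATA CAG CAT GAA TAA ATA — no ATG→stop ORF.
Frame +2: AAT GGA CCC TAC TTA CTG ACA TTA TAC AGC ATG AAT AAA TAA — ATG at 32, stop TAA at 41 → 12 nt.
Frame +3: ATG GAC CCT ACT TAC TGA CAT TAT ACA GCA TGA ATA AAT AAT — ATG at 3, stop TGA at 18 → 18 nt.
Frame -1: ATT ATT TAT TCA TGC TGT ATA ATG TCA GTA AGT AGG GTC CAT — no ATG→stop ORF.
Frame -2: TTA TTT ATT CAT GCT GTA TAA TGT CAG TAA GTA GGG TCC ATT — no ATG→stop ORF.
Frame -3: TAT TTA TTC ATG CTG TAT AAT GTC AGT AAG TAG GGT CCA TTG — ATG at 12, stop TAG at 33 → 24 nt.
Longest ORF is 24 nt in frame -3 (positions 12–35).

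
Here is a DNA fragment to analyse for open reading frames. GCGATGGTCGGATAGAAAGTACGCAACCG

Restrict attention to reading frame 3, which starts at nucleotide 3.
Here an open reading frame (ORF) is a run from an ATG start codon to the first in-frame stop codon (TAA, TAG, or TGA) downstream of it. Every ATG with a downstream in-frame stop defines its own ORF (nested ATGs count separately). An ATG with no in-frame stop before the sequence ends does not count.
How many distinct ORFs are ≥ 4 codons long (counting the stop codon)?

Frame 3: GAT GGT CGG ATA GAA AGT ACG CAA CCG — no ATG→stop ORF.
No ORF reaches 4 codons. Count = 0.

0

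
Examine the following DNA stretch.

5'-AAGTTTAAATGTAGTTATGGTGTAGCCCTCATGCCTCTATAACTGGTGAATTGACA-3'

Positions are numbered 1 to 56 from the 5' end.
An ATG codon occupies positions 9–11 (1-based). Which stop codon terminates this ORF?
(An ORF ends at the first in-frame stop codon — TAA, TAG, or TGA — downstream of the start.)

Codons from position 9: ATG (9–11), TAG (12–14).
The first in-frame stop codon is TAG.

TAG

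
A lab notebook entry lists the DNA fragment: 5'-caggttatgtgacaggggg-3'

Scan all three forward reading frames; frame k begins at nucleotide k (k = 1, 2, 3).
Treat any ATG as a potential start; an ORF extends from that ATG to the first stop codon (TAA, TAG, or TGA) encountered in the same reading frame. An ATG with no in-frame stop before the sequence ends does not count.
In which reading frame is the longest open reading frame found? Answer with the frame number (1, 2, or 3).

Frame 1: CAG GTT ATG TGA CAG GGG — ATG at 7, stop TGA at 10 → 6 nt.
Frame 2: AGG TTA TGT GAC AGG GGG — no ATG→stop ORF.
Frame 3: GGT TAT GTG ACA GGG — no ATG→stop ORF.
Longest ORF is 6 nt in frame 1 (positions 7–12).

1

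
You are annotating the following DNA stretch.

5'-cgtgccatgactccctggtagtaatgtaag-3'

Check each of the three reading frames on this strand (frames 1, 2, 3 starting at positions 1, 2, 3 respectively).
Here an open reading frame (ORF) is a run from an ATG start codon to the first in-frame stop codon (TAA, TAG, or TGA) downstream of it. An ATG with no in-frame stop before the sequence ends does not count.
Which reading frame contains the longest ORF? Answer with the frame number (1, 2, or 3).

1

Frame 1: CGT GCC ATG ACT CCC TGG TAG TAA TGT AAG — ATG at 7, stop TAG at 19 → 15 nt.
Frame 2: GTG CCA TGA CTC CCT GGT AGT AAT GTA — no ATG→stop ORF.
Frame 3: TGC CAT GAC TCC CTG GTA GTA ATG TAA — ATG at 24, stop TAA at 27 → 6 nt.
Longest ORF is 15 nt in frame 1 (positions 7–21).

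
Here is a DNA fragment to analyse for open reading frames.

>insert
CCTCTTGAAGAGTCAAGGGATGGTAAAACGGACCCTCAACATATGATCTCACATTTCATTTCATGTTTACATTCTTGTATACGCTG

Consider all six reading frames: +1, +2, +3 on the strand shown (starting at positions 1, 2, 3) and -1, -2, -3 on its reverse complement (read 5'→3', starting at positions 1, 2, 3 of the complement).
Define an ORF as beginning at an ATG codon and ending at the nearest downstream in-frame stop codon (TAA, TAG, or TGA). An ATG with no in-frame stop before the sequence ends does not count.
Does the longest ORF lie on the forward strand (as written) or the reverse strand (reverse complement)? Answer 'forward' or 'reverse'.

Reverse complement (5'→3'): CAGCGTATACAAGAATGTAAACATGAAATGAAATGTGAGATCATATGTTGAGGGTCCGTTTTACCATCCCTTGACTCTTCAAGAGG
Frame +1: CCT CTT GAA GAG TCA AGG GAT GGT AAA ACG GAC CCT CAA CAT ATG ATC TCA CAT TTC ATT TCA TGT TTA CAT TCT TGT ATA CGC — no ATG→stop ORF.
Frame +2: CTC TTG AAG AGT CAA GGG ATG GTA AAA CGG ACC CTC AAC ATA TGA TCT CAC ATT TCA TTT CAT GTT TAC ATT CTT GTA TAC GCT — ATG at 20, stop TGA at 44 → 27 nt.
Frame +3: TCT TGA AGA GTC AAG GGA TGG TAA AAC GGA CCC TCA ACA TAT GAT CTC ACA TTT CAT TTC ATG TTT ACA TTC TTG TAT ACG CTG — no ATG→stop ORF.
Frame -1: CAG CGT ATA CAA GAA TGT AAA CAT GAA ATG AAA TGT GAG ATC ATA TGT TGA GGG TCC GTT TTA CCA TCC CTT GAC TCT TCA AGA — ATG at 28, stop TGA at 49 → 24 nt.
Frame -2: AGC GTA TAC AAG AAT GTA AAC ATG AAA TGA AAT GTG AGA TCA TAT GTT GAG GGT CCG TTT TAC CAT CCC TTG ACT CTT CAA GAG — ATG at 23, stop TGA at 29 → 9 nt.
Frame -3: GCG TAT ACA AGA ATG TAA ACA TGA AAT GAA ATG TGA GAT CAT ATG TTG AGG GTC CGT TTT ACC ATC CCT TGA CTC TTC AAG AGG — ATG at 15, stop TAA at 18 → 6 nt; ATG at 33, stop TGA at 36 → 6 nt; ATG at 45, stop TGA at 72 → 30 nt.
Forward-strand max 27 nt; reverse-strand max 30 nt. The reverse strand has the longer ORF.

reverse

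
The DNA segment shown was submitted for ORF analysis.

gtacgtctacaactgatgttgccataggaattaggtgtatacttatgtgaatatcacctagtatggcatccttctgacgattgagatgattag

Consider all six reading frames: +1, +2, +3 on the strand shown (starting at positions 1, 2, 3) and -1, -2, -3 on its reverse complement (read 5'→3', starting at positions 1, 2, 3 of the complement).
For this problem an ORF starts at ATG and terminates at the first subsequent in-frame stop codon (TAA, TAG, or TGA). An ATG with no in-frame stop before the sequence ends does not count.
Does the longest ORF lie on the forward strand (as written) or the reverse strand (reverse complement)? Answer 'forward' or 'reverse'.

Reverse complement (5'→3'): CTAATCATCTCAATCGTCAGAAGGATGCCATACTAGGTGATATTCACATAAGTATACACCTAATTCCTATGGCAACATCAGTTGTAGACGTAC
Frame +1: GTA CGT CTA CAA CTG ATG TTG CCA TAG GAA TTA GGT GTA TAC TTA TGT GAA TAT CAC CTA GTA TGG CAT CCT TCT GAC GAT TGA GAT GAT TAG — ATG at 16, stop TAG at 25 → 12 nt.
Frame +2: TAC GTC TAC AAC TGA TGT TGC CAT AGG AAT TAG GTG TAT ACT TAT GTG AAT ATC ACC TAG TAT GGC ATC CTT CTG ACG ATT GAG ATG ATT — no ATG→stop ORF.
Frame +3: ACG TCT ACA ACT GAT GTT GCC ATA GGA ATT AGG TGT ATA CTT ATG TGA ATA TCA CCT AGT ATG GCA TCC TTC TGA CGA TTG AGA TGA TTA — ATG at 45, stop TGA at 48 → 6 nt; ATG at 63, stop TGA at 75 → 15 nt.
Frame -1: CTA ATC ATC TCA ATC GTC AGA AGG ATG CCA TAC TAG GTG ATA TTC ACA TAA GTA TAC ACC TAA TTC CTA TGG CAA CAT CAG TTG TAG ACG TAC — ATG at 25, stop TAG at 34 → 12 nt.
Frame -2: TAA TCA TCT CAA TCG TCA GAA GGA TGC CAT ACT AGG TGA TAT TCA CAT AAG TAT ACA CCT AAT TCC TAT GGC AAC ATC AGT TGT AGA CGT — no ATG→stop ORF.
Frame -3: AAT CAT CTC AAT CGT CAG AAG GAT GCC ATA CTA GGT GAT ATT CAC ATA AGT ATA CAC CTA ATT CCT ATG GCA ACA TCA GTT GTA GAC GTA — no ATG→stop ORF.
Forward-strand max 15 nt; reverse-strand max 12 nt. The forward strand has the longer ORF.

forward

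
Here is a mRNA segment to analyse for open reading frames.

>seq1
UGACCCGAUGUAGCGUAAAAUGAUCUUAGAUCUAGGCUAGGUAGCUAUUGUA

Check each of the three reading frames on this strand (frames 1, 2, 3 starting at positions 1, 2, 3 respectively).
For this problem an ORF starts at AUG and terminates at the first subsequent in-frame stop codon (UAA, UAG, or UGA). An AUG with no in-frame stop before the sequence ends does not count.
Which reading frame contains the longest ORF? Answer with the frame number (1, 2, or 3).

2

Frame 1: UGA CCC GAU GUA GCG UAA AAU GAU CUU AGA UCU AGG CUA GGU AGC UAU UGU — no AUG→stop ORF.
Frame 2: GAC CCG AUG UAG CGU AAA AUG AUC UUA GAU CUA GGC UAG GUA GCU AUU GUA — AUG at 8, stop UAG at 11 → 6 nt; AUG at 20, stop UAG at 38 → 21 nt.
Frame 3: ACC CGA UGU AGC GUA AAA UGA UCU UAG AUC UAG GCU AGG UAG CUA UUG — no AUG→stop ORF.
Longest ORF is 21 nt in frame 2 (positions 20–40).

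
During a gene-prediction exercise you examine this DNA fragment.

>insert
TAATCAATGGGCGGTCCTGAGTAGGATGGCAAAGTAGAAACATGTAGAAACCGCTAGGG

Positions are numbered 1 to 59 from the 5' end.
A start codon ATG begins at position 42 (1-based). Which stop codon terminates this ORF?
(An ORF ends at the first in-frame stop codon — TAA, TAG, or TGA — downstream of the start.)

Codons from position 42: ATG (42–44), TAG (45–47).
The first in-frame stop codon is TAG.

TAG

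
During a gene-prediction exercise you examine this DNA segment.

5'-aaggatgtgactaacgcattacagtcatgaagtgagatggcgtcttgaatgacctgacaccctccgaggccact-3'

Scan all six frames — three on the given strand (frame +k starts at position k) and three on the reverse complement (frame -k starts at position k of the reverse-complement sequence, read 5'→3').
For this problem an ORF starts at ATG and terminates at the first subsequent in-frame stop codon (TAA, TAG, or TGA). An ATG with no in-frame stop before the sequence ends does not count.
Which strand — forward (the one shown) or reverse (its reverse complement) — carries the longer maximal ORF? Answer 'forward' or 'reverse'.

Reverse complement (5'→3'): AGTGGCCTCGGAGGGTGTCAGGTCATTCAAGACGCCATCTCACTTCATGACTGTAATGCGTTAGTCACATCCTT
Frame +1: AAG GAT GTG ACT AAC GCA TTA CAG TCA TGA AGT GAG ATG GCG TCT TGA ATG ACC TGA CAC CCT CCG AGG CCA — ATG at 37, stop TGA at 46 → 12 nt; ATG at 49, stop TGA at 55 → 9 nt.
Frame +2: AGG ATG TGA CTA ACG CAT TAC AGT CAT GAA GTG AGA TGG CGT CTT GAA TGA CCT GAC ACC CTC CGA GGC CAC — ATG at 5, stop TGA at 8 → 6 nt.
Frame +3: GGA TGT GAC TAA CGC ATT ACA GTC ATG AAG TGA GAT GGC GTC TTG AAT GAC CTG ACA CCC TCC GAG GCC ACT — ATG at 27, stop TGA at 33 → 9 nt.
Frame -1: AGT GGC CTC GGA GGG TGT CAG GTC ATT CAA GAC GCC ATC TCA CTT CAT GAC TGT AAT GCG TTA GTC ACA TCC — no ATG→stop ORF.
Frame -2: GTG GCC TCG GAG GGT GTC AGG TCA TTC AAG ACG CCA TCT CAC TTC ATG ACT GTA ATG CGT TAG TCA CAT CCT — ATG at 47, stop TAG at 62 → 18 nt; ATG at 56, stop TAG at 62 → 9 nt.
Frame -3: TGG CCT CGG AGG GTG TCA GGT CAT TCA AGA CGC CAT CTC ACT TCA TGA CTG TAA TGC GTT AGT CAC ATC CTT — no ATG→stop ORF.
Forward-strand max 12 nt; reverse-strand max 18 nt. The reverse strand has the longer ORF.

reverse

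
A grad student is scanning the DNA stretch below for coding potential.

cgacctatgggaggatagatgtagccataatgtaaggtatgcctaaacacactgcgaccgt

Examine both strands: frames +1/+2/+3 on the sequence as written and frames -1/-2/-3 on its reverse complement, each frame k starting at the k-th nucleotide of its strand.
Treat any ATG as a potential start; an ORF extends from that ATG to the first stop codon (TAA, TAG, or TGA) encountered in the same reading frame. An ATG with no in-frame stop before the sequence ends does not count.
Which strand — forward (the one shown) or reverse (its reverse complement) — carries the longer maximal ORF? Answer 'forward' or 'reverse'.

reverse

Reverse complement (5'→3'): ACGGTCGCAGTGTGTTTAGGCATACCTTACATTATGGCTACATCTATCCTCCCATAGGTCG
Frame +1: CGA CCT ATG GGA GGA TAG ATG TAG CCA TAA TGT AAG GTA TGC CTA AAC ACA CTG CGA CCG — ATG at 7, stop TAG at 16 → 12 nt; ATG at 19, stop TAG at 22 → 6 nt.
Frame +2: GAC CTA TGG GAG GAT AGA TGT AGC CAT AAT GTA AGG TAT GCC TAA ACA CAC TGC GAC CGT — no ATG→stop ORF.
Frame +3: ACC TAT GGG AGG ATA GAT GTA GCC ATA ATG TAA GGT ATG CCT AAA CAC ACT GCG ACC — ATG at 30, stop TAA at 33 → 6 nt.
Frame -1: ACG GTC GCA GTG TGT TTA GGC ATA CCT TAC ATT ATG GCT ACA TCT ATC CTC CCA TAG GTC — ATG at 34, stop TAG at 55 → 24 nt.
Frame -2: CGG TCG CAG TGT GTT TAG GCA TAC CTT ACA TTA TGG CTA CAT CTA TCC TCC CAT AGG TCG — no ATG→stop ORF.
Frame -3: GGT CGC AGT GTG TTT AGG CAT ACC TTA CAT TAT GGC TAC ATC TAT CCT CCC ATA GGT — no ATG→stop ORF.
Forward-strand max 12 nt; reverse-strand max 24 nt. The reverse strand has the longer ORF.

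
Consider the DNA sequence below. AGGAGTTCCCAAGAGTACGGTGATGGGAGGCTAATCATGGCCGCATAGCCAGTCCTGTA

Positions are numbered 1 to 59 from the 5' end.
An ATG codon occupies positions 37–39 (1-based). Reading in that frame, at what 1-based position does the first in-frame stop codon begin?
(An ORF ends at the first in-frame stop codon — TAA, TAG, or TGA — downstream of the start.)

Codons from position 37: ATG (37–39), GCC (40–42), GCA (43–45), TAG (46–48).
TAG is a stop codon; it begins at position 46.

46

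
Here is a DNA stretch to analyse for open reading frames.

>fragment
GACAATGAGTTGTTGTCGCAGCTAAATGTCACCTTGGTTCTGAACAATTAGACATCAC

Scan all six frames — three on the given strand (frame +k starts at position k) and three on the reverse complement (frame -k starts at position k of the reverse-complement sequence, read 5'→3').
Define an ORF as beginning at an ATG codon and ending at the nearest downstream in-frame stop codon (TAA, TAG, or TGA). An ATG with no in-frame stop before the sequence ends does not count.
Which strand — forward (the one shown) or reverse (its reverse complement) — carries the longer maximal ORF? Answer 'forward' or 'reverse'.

reverse

Reverse complement (5'→3'): GTGATGTCTAATTGTTCAGAACCAAGGTGACATTTAGCTGCGACAACAACTCATTGTC
Frame +1: GAC AAT GAG TTG TTG TCG CAG CTA AAT GTC ACC TTG GTT CTG AAC AAT TAG ACA TCA — no ATG→stop ORF.
Frame +2: ACA ATG AGT TGT TGT CGC AGC TAA ATG TCA CCT TGG TTC TGA ACA ATT AGA CAT CAC — ATG at 5, stop TAA at 23 → 21 nt; ATG at 26, stop TGA at 41 → 18 nt.
Frame +3: CAA TGA GTT GTT GTC GCA GCT AAA TGT CAC CTT GGT TCT GAA CAA TTA GAC ATC — no ATG→stop ORF.
Frame -1: GTG ATG TCT AAT TGT TCA GAA CCA AGG TGA CAT TTA GCT GCG ACA ACA ACT CAT TGT — ATG at 4, stop TGA at 28 → 27 nt.
Frame -2: TGA TGT CTA ATT GTT CAG AAC CAA GGT GAC ATT TAG CTG CGA CAA CAA CTC ATT GTC — no ATG→stop ORF.
Frame -3: GAT GTC TAA TTG TTC AGA ACC AAG GTG ACA TTT AGC TGC GAC AAC AAC TCA TTG — no ATG→stop ORF.
Forward-strand max 21 nt; reverse-strand max 27 nt. The reverse strand has the longer ORF.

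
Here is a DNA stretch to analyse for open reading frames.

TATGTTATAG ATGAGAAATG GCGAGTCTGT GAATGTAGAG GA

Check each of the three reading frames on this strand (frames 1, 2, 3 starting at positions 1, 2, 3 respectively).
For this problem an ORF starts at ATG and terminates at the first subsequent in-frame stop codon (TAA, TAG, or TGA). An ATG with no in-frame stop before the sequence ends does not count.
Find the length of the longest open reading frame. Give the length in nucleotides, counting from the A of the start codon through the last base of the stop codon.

Frame 1: TAT GTT ATA GAT GAG AAA TGG CGA GTC TGT GAA TGT AGA GGA — no ATG→stop ORF.
Frame 2: ATG TTA TAG ATG AGA AAT GGC GAG TCT GTG AAT GTA GAG — ATG at 2, stop TAG at 8 → 9 nt.
Frame 3: TGT TAT AGA TGA GAA ATG GCG AGT CTG TGA ATG TAG AGG — ATG at 18, stop TGA at 30 → 15 nt; ATG at 33, stop TAG at 36 → 6 nt.
Longest: frame 3, positions 18–32, 15 nt = 5 codons = 4 aa. → 15 nucleotides.

15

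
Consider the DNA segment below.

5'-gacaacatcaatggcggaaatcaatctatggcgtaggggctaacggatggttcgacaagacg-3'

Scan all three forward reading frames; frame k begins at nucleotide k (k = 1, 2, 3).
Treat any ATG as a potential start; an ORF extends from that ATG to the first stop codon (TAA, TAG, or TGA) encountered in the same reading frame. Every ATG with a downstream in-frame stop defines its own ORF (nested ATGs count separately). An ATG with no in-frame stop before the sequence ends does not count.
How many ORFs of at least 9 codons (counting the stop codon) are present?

1

Frame 1: GAC AAC ATC AAT GGC GGA AAT CAA TCT ATG GCG TAG GGG CTA ACG GAT GGT TCG ACA AGA — ATG at 28, stop TAG at 34 → 9 nt.
Frame 2: ACA ACA TCA ATG GCG GAA ATC AAT CTA TGG CGT AGG GGC TAA CGG ATG GTT CGA CAA GAC — ATG at 11, stop TAA at 41 → 33 nt.
Frame 3: CAA CAT CAA TGG CGG AAA TCA ATC TAT GGC GTA GGG GCT AAC GGA TGG TTC GAC AAG ACG — no ATG→stop ORF.
ORFs ≥ 9 codons: frame 2 11–43 (11 codons). Count = 1.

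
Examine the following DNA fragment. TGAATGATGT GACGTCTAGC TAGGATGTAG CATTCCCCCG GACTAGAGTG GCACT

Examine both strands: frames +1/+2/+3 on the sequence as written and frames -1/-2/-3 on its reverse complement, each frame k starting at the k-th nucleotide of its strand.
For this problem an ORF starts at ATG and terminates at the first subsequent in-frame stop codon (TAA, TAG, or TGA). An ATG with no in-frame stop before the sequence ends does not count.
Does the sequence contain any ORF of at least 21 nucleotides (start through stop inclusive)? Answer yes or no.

no

Reverse complement (5'→3'): AGTGCCACTCTAGTCCGGGGGAATGCTACATCCTAGCTAGACGTCACATCATTCA
Frame +1: TGA ATG ATG TGA CGT CTA GCT AGG ATG TAG CAT TCC CCC GGA CTA GAG TGG CAC — ATG at 4, stop TGA at 10 → 9 nt; ATG at 7, stop TGA at 10 → 6 nt; ATG at 25, stop TAG at 28 → 6 nt.
Frame +2: GAA TGA TGT GAC GTC TAG CTA GGA TGT AGC ATT CCC CCG GAC TAG AGT GGC ACT — no ATG→stop ORF.
Frame +3: AAT GAT GTG ACG TCT AGC TAG GAT GTA GCA TTC CCC CGG ACT AGA GTG GCA — no ATG→stop ORF.
Frame -1: AGT GCC ACT CTA GTC CGG GGG AAT GCT ACA TCC TAG CTA GAC GTC ACA TCA TTC — no ATG→stop ORF.
Frame -2: GTG CCA CTC TAG TCC GGG GGA ATG CTA CAT CCT AGC TAG ACG TCA CAT CAT TCA — ATG at 23, stop TAG at 38 → 18 nt.
Frame -3: TGC CAC TCT AGT CCG GGG GAA TGC TAC ATC CTA GCT AGA CGT CAC ATC ATT — no ATG→stop ORF.
Largest ORF found is 18 nucleotides < 21, so no.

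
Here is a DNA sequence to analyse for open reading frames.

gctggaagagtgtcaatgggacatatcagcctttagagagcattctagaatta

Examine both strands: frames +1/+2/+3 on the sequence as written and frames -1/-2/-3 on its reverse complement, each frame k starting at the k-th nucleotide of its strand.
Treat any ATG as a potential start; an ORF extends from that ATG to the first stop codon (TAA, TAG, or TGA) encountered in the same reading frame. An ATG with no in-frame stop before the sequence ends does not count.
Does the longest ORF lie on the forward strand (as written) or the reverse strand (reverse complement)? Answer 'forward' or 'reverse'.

forward

Reverse complement (5'→3'): TAATTCTAGAATGCTCTCTAAAGGCTGATATGTCCCATTGACACTCTTCCAGC
Frame +1: GCT GGA AGA GTG TCA ATG GGA CAT ATC AGC CTT TAG AGA GCA TTC TAG AAT — ATG at 16, stop TAG at 34 → 21 nt.
Frame +2: CTG GAA GAG TGT CAA TGG GAC ATA TCA GCC TTT AGA GAG CAT TCT AGA ATT — no ATG→stop ORF.
Frame +3: TGG AAG AGT GTC AAT GGG ACA TAT CAG CCT TTA GAG AGC ATT CTA GAA TTA — no ATG→stop ORF.
Frame -1: TAA TTC TAG AAT GCT CTC TAA AGG CTG ATA TGT CCC ATT GAC ACT CTT CCA — no ATG→stop ORF.
Frame -2: AAT TCT AGA ATG CTC TCT AAA GGC TGA TAT GTC CCA TTG ACA CTC TTC CAG — ATG at 11, stop TGA at 26 → 18 nt.
Frame -3: ATT CTA GAA TGC TCT CTA AAG GCT GAT ATG TCC CAT TGA CAC TCT TCC AGC — ATG at 30, stop TGA at 39 → 12 nt.
Forward-strand max 21 nt; reverse-strand max 18 nt. The forward strand has the longer ORF.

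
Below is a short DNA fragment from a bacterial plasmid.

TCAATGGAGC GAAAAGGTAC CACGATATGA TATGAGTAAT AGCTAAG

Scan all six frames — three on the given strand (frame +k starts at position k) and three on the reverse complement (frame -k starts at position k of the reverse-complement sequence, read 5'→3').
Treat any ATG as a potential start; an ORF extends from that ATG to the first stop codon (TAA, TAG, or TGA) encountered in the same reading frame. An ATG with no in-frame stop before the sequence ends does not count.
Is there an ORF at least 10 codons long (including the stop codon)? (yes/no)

Reverse complement (5'→3'): CTTAGCTATTACTCATATCATATCGTGGTACCTTTTCGCTCCATTGA
Frame +1: TCA ATG GAG CGA AAA GGT ACC ACG ATA TGA TAT GAG TAA TAG CTA — ATG at 4, stop TGA at 28 → 27 nt.
Frame +2: CAA TGG AGC GAA AAG GTA CCA CGA TAT GAT ATG AGT AAT AGC TAA — ATG at 32, stop TAA at 44 → 15 nt.
Frame +3: AAT GGA GCG AAA AGG TAC CAC GAT ATG ATA TGA GTA ATA GCT AAG — ATG at 27, stop TGA at 33 → 9 nt.
Frame -1: CTT AGC TAT TAC TCA TAT CAT ATC GTG GTA CCT TTT CGC TCC ATT — no ATG→stop ORF.
Frame -2: TTA GCT ATT ACT CAT ATC ATA TCG TGG TAC CTT TTC GCT CCA TTG — no ATG→stop ORF.
Frame -3: TAG CTA TTA CTC ATA TCA TAT CGT GGT ACC TTT TCG CTC CAT TGA — no ATG→stop ORF.
Largest ORF found is 9 codons < 10, so no.

no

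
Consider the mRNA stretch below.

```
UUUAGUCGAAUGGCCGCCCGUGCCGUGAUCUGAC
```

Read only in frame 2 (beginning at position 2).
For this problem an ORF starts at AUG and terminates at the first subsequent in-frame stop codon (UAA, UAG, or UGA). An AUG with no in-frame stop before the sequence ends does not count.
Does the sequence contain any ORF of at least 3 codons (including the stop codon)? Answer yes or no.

no

Frame 2: UUA GUC GAA UGG CCG CCC GUG CCG UGA UCU GAC — no AUG→stop ORF.
Largest ORF found is 0 codons < 3, so no.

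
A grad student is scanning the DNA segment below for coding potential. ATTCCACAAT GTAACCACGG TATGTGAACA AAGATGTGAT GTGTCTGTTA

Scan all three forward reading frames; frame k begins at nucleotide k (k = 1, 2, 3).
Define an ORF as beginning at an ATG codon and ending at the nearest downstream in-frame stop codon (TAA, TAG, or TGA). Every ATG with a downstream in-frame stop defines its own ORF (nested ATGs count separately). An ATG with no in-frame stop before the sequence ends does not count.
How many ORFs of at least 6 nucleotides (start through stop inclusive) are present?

Frame 1: ATT CCA CAA TGT AAC CAC GGT ATG TGA ACA AAG ATG TGA TGT GTC TGT — ATG at 22, stop TGA at 25 → 6 nt; ATG at 34, stop TGA at 37 → 6 nt.
Frame 2: TTC CAC AAT GTA ACC ACG GTA TGT GAA CAA AGA TGT GAT GTG TCT GTT — no ATG→stop ORF.
Frame 3: TCC ACA ATG TAA CCA CGG TAT GTG AAC AAA GAT GTG ATG TGT CTG TTA — ATG at 9, stop TAA at 12 → 6 nt.
ORFs ≥ 6 nucleotides: frame 1 22–27 (6 nucleotides), frame 1 34–39 (6 nucleotides), frame 3 9–14 (6 nucleotides). Count = 3.

3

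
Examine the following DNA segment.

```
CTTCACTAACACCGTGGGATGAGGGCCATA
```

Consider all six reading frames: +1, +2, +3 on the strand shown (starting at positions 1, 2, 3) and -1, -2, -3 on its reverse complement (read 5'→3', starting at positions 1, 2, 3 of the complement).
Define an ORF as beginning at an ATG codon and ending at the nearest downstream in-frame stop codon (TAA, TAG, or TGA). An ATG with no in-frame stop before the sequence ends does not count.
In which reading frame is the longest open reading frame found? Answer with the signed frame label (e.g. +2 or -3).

-2

Reverse complement (5'→3'): TATGGCCCTCATCCCACGGTGTTAGTGAAG
Frame +1: CTT CAC TAA CAC CGT GGG ATG AGG GCC ATA — no ATG→stop ORF.
Frame +2: TTC ACT AAC ACC GTG GGA TGA GGG CCA — no ATG→stop ORF.
Frame +3: TCA CTA ACA CCG TGG GAT GAG GGC CAT — no ATG→stop ORF.
Frame -1: TAT GGC CCT CAT CCC ACG GTG TTA GTG AAG — no ATG→stop ORF.
Frame -2: ATG GCC CTC ATC CCA CGG TGT TAG TGA — ATG at 2, stop TAG at 23 → 24 nt.
Frame -3: TGG CCC TCA TCC CAC GGT GTT AGT GAA — no ATG→stop ORF.
Longest ORF is 24 nt in frame -2 (positions 2–25).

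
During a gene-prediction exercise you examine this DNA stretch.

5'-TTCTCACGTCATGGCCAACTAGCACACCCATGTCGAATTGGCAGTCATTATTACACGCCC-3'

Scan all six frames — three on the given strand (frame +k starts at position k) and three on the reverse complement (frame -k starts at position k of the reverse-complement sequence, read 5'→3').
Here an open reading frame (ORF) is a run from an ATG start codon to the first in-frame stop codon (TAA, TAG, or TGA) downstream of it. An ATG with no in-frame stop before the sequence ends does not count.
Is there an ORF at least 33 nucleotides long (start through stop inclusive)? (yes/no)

no

Reverse complement (5'→3'): GGGCGTGTAATAATGACTGCCAATTCGACATGGGTGTGCTAGTTGGCCATGACGTGAGAA
Frame +1: TTC TCA CGT CAT GGC CAA CTA GCA CAC CCA TGT CGA ATT GGC AGT CAT TAT TAC ACG CCC — no ATG→stop ORF.
Frame +2: TCT CAC GTC ATG GCC AAC TAG CAC ACC CAT GTC GAA TTG GCA GTC ATT ATT ACA CGC — ATG at 11, stop TAG at 20 → 12 nt.
Frame +3: CTC ACG TCA TGG CCA ACT AGC ACA CCC ATG TCG AAT TGG CAG TCA TTA TTA CAC GCC — no ATG→stop ORF.
Frame -1: GGG CGT GTA ATA ATG ACT GCC AAT TCG ACA TGG GTG TGC TAG TTG GCC ATG ACG TGA GAA — ATG at 13, stop TAG at 40 → 30 nt; ATG at 49, stop TGA at 55 → 9 nt.
Frame -2: GGC GTG TAA TAA TGA CTG CCA ATT CGA CAT GGG TGT GCT AGT TGG CCA TGA CGT GAG — no ATG→stop ORF.
Frame -3: GCG TGT AAT AAT GAC TGC CAA TTC GAC ATG GGT GTG CTA GTT GGC CAT GAC GTG AGA — no ATG→stop ORF.
Largest ORF found is 30 nucleotides < 33, so no.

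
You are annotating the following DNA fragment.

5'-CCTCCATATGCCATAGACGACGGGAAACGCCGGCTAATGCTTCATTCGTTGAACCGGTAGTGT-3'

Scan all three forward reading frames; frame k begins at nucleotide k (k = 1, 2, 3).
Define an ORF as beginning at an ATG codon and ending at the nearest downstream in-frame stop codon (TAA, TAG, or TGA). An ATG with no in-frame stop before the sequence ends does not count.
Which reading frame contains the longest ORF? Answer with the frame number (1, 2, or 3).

1

Frame 1: CCT CCA TAT GCC ATA GAC GAC GGG AAA CGC CGG CTA ATG CTT CAT TCG TTG AAC CGG TAG TGT — ATG at 37, stop TAG at 58 → 24 nt.
Frame 2: CTC CAT ATG CCA TAG ACG ACG GGA AAC GCC GGC TAA TGC TTC ATT CGT TGA ACC GGT AGT — ATG at 8, stop TAG at 14 → 9 nt.
Frame 3: TCC ATA TGC CAT AGA CGA CGG GAA ACG CCG GCT AAT GCT TCA TTC GTT GAA CCG GTA GTG — no ATG→stop ORF.
Longest ORF is 24 nt in frame 1 (positions 37–60).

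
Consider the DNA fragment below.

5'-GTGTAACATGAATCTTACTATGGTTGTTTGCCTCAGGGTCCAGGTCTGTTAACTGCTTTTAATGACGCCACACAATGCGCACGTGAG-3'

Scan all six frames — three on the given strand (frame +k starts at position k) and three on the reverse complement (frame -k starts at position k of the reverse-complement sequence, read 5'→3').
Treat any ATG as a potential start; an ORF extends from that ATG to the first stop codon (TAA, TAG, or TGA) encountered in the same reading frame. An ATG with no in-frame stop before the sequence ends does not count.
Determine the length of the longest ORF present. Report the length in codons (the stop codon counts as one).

15

Reverse complement (5'→3'): CTCACGTGCGCATTGTGTGGCGTCATTAAAAGCAGTTAACAGACCTGGACCCTGAGGCAAACAACCATAGTAAGATTCATGTTACAC
Frame +1: GTG TAA CAT GAA TCT TAC TAT GGT TGT TTG CCT CAG GGT CCA GGT CTG TTA ACT GCT TTT AAT GAC GCC ACA CAA TGC GCA CGT GAG — no ATG→stop ORF.
Frame +2: TGT AAC ATG AAT CTT ACT ATG GTT GTT TGC CTC AGG GTC CAG GTC TGT TAA CTG CTT TTA ATG ACG CCA CAC AAT GCG CAC GTG — ATG at 8, stop TAA at 50 → 45 nt; ATG at 20, stop TAA at 50 → 33 nt.
Frame +3: GTA ACA TGA ATC TTA CTA TGG TTG TTT GCC TCA GGG TCC AGG TCT GTT AAC TGC TTT TAA TGA CGC CAC ACA ATG CGC ACG TGA — ATG at 75, stop TGA at 84 → 12 nt.
Frame -1: CTC ACG TGC GCA TTG TGT GGC GTC ATT AAA AGC AGT TAA CAG ACC TGG ACC CTG AGG CAA ACA ACC ATA GTA AGA TTC ATG TTA CAC — no ATG→stop ORF.
Frame -2: TCA CGT GCG CAT TGT GTG GCG TCA TTA AAA GCA GTT AAC AGA CCT GGA CCC TGA GGC AAA CAA CCA TAG TAA GAT TCA TGT TAC — no ATG→stop ORF.
Frame -3: CAC GTG CGC ATT GTG TGG CGT CAT TAA AAG CAG TTA ACA GAC CTG GAC CCT GAG GCA AAC AAC CAT AGT AAG ATT CAT GTT ACA — no ATG→stop ORF.
Longest: frame +2, positions 8–52, 45 nt = 15 codons = 14 aa. → 15 codons.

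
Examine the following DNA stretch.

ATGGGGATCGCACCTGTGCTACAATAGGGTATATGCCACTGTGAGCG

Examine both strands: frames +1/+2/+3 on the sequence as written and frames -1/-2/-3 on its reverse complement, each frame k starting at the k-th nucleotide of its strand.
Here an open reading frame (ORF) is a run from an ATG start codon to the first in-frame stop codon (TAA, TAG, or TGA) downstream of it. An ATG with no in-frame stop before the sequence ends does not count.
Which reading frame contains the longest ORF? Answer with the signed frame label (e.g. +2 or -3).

Reverse complement (5'→3'): CGCTCACAGTGGCATATACCCTATTGTAGCACAGGTGCGATCCCCAT
Frame +1: ATG GGG ATC GCA CCT GTG CTA CAA TAG GGT ATA TGC CAC TGT GAG — ATG at 1, stop TAG at 25 → 27 nt.
Frame +2: TGG GGA TCG CAC CTG TGC TAC AAT AGG GTA TAT GCC ACT GTG AGC — no ATG→stop ORF.
Frame +3: GGG GAT CGC ACC TGT GCT ACA ATA GGG TAT ATG CCA CTG TGA GCG — ATG at 33, stop TGA at 42 → 12 nt.
Frame -1: CGC TCA CAG TGG CAT ATA CCC TAT TGT AGC ACA GGT GCG ATC CCC — no ATG→stop ORF.
Frame -2: GCT CAC AGT GGC ATA TAC CCT ATT GTA GCA CAG GTG CGA TCC CCA — no ATG→stop ORF.
Frame -3: CTC ACA GTG GCA TAT ACC CTA TTG TAG CAC AGG TGC GAT CCC CAT — no ATG→stop ORF.
Longest ORF is 27 nt in frame +1 (positions 1–27).

+1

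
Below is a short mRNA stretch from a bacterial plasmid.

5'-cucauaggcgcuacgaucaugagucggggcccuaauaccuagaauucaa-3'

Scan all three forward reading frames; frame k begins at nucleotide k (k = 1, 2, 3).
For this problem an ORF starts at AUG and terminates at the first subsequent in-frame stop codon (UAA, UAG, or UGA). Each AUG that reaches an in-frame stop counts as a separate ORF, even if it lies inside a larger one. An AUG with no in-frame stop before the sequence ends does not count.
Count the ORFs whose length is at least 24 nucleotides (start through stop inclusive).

Frame 1: CUC AUA GGC GCU ACG AUC AUG AGU CGG GGC CCU AAU ACC UAG AAU UCA — AUG at 19, stop UAG at 40 → 24 nt.
Frame 2: UCA UAG GCG CUA CGA UCA UGA GUC GGG GCC CUA AUA CCU AGA AUU CAA — no AUG→stop ORF.
Frame 3: CAU AGG CGC UAC GAU CAU GAG UCG GGG CCC UAA UAC CUA GAA UUC — no AUG→stop ORF.
ORFs ≥ 24 nucleotides: frame 1 19–42 (24 nucleotides). Count = 1.

1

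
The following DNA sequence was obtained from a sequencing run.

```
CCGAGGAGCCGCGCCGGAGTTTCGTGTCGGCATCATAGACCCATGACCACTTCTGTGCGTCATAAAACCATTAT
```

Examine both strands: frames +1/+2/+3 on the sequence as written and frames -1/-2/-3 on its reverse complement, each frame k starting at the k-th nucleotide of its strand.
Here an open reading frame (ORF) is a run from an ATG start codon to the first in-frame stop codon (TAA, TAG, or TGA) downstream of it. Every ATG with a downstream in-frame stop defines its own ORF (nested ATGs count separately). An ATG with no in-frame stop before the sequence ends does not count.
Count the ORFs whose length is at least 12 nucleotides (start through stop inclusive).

Reverse complement (5'→3'): ATAATGGTTTTATGACGCACAGAAGTGGTCATGGGTCTATGATGCCGACACGAAACTCCGGCGCGGCTCCTCGG
Frame +1: CCG AGG AGC CGC GCC GGA GTT TCG TGT CGG CAT CAT AGA CCC ATG ACC ACT TCT GTG CGT CAT AAA ACC ATT — no ATG→stop ORF.
Frame +2: CGA GGA GCC GCG CCG GAG TTT CGT GTC GGC ATC ATA GAC CCA TGA CCA CTT CTG TGC GTC ATA AAA CCA TTA — no ATG→stop ORF.
Frame +3: GAG GAG CCG CGC CGG AGT TTC GTG TCG GCA TCA TAG ACC CAT GAC CAC TTC TGT GCG TCA TAA AAC CAT TAT — no ATG→stop ORF.
Frame -1: ATA ATG GTT TTA TGA CGC ACA GAA GTG GTC ATG GGT CTA TGA TGC CGA CAC GAA ACT CCG GCG CGG CTC CTC — ATG at 4, stop TGA at 13 → 12 nt; ATG at 31, stop TGA at 40 → 12 nt.
Frame -2: TAA TGG TTT TAT GAC GCA CAG AAG TGG TCA TGG GTC TAT GAT GCC GAC ACG AAA CTC CGG CGC GGC TCC TCG — no ATG→stop ORF.
Frame -3: AAT GGT TTT ATG ACG CAC AGA AGT GGT CAT GGG TCT ATG ATG CCG ACA CGA AAC TCC GGC GCG GCT CCT CGG — no ATG→stop ORF.
ORFs ≥ 12 nucleotides: frame -1 4–15 (12 nucleotides), frame -1 31–42 (12 nucleotides). Count = 2.

2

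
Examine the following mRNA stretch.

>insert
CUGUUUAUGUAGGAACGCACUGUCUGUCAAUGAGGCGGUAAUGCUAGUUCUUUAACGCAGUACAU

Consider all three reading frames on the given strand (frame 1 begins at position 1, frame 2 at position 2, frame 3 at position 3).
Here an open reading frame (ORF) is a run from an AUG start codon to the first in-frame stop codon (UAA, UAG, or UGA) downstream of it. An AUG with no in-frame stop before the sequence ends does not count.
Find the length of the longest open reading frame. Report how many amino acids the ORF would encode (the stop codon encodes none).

Frame 1: CUG UUU AUG UAG GAA CGC ACU GUC UGU CAA UGA GGC GGU AAU GCU AGU UCU UUA ACG CAG UAC — AUG at 7, stop UAG at 10 → 6 nt.
Frame 2: UGU UUA UGU AGG AAC GCA CUG UCU GUC AAU GAG GCG GUA AUG CUA GUU CUU UAA CGC AGU ACA — AUG at 41, stop UAA at 53 → 15 nt.
Frame 3: GUU UAU GUA GGA ACG CAC UGU CUG UCA AUG AGG CGG UAA UGC UAG UUC UUU AAC GCA GUA CAU — AUG at 30, stop UAA at 39 → 12 nt.
Longest: frame 2, positions 41–55, 15 nt = 5 codons = 4 aa. → 4 amino acids.

4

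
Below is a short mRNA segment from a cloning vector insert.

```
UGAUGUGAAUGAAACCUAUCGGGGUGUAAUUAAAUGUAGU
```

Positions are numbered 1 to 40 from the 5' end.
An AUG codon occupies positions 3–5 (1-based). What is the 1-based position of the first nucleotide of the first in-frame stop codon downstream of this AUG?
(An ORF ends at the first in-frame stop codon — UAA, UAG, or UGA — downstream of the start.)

Codons from position 3: AUG (3–5), UGA (6–8).
UGA is a stop codon; it begins at position 6.

6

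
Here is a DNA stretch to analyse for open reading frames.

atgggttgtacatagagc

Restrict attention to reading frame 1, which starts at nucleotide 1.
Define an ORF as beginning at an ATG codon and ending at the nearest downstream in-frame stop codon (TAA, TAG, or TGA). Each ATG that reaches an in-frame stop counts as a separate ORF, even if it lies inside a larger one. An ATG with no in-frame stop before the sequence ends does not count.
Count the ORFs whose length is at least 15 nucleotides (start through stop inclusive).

1

Frame 1: ATG GGT TGT ACA TAG AGC — ATG at 1, stop TAG at 13 → 15 nt.
ORFs ≥ 15 nucleotides: frame 1 1–15 (15 nucleotides). Count = 1.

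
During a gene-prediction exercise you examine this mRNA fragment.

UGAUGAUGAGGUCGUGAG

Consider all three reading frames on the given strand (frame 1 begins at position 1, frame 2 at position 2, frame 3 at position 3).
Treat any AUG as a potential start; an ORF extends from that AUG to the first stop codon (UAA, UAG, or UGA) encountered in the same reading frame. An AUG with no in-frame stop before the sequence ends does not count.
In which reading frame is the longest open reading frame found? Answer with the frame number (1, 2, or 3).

Frame 1: UGA UGA UGA GGU CGU GAG — no AUG→stop ORF.
Frame 2: GAU GAU GAG GUC GUG — no AUG→stop ORF.
Frame 3: AUG AUG AGG UCG UGA — AUG at 3, stop UGA at 15 → 15 nt; AUG at 6, stop UGA at 15 → 12 nt.
Longest ORF is 15 nt in frame 3 (positions 3–17).

3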